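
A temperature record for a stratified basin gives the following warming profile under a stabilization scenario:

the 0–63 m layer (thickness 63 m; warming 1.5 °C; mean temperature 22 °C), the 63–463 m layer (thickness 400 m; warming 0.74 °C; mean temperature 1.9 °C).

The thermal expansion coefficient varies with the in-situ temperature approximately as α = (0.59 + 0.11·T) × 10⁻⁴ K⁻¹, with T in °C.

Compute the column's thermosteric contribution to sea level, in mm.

52 mm of thermosteric rise

Layer 1: α = (0.59 + 0.11×22)×10⁻⁴ = 3.01×10⁻⁴ K⁻¹
Layer 2: α = (0.59 + 0.11×1.9)×10⁻⁴ = 0.799×10⁻⁴ K⁻¹
0–63 m: 1.5 × 3.01×10⁻⁴ × 63 = 0.0284445 m
400 × 0.74 × 0.799×10⁻⁴ = 0.0236504 m
Δh = 0.0284445 + 0.0236504 = 0.0520949 m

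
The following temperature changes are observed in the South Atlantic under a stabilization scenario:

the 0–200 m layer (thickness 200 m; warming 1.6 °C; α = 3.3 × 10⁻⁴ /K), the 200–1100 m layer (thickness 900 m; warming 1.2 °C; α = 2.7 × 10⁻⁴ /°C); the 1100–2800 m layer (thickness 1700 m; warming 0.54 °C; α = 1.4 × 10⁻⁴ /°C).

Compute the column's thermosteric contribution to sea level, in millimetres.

0–200 m: 3.3×10⁻⁴ × 200 × 1.6 = 0.10560 m
1.2 × 2.7×10⁻⁴ × 900 = 0.29160 m
Layer 3: 1700 × 1.4×10⁻⁴ × 0.54 = 0.12852 m
Δh = 0.10560 + 0.29160 + 0.12852 = 0.52572 m

530 mm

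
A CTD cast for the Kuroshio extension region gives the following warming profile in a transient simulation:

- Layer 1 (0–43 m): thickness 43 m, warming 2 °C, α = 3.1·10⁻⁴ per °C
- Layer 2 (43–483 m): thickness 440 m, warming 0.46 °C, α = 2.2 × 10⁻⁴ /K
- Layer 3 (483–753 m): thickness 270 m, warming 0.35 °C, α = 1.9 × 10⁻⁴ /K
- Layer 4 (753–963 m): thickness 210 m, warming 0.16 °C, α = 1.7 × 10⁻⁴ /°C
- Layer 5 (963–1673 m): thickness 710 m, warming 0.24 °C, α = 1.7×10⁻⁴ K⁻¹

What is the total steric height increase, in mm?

0–43 m: 3.1×10⁻⁴ × 2 × 43 = 0.02666 m
Layer 2: 0.46 × 440 × 2.2×10⁻⁴ = 0.044528 m
483–753 m: 0.35 × 270 × 1.9×10⁻⁴ = 0.017955 m
210 × 1.7×10⁻⁴ × 0.16 = 0.005712 m
Layer 5: 1.7×10⁻⁴ × 0.24 × 710 = 0.028968 m
Δh = 0.02666 + 0.044528 + 0.017955 + 0.005712 + 0.028968 = 0.123823 m

Δh ≈ 120 mm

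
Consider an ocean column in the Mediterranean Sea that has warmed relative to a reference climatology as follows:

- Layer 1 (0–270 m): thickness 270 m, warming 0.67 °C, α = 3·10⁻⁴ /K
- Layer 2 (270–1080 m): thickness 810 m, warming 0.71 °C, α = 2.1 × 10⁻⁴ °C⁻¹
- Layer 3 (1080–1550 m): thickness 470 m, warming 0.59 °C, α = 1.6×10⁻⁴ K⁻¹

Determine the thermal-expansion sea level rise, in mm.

Δh = 219 mm

270 × 0.67 × 3×10⁻⁴ = 0.05427 m
Layer 2: 2.1×10⁻⁴ × 810 × 0.71 = 0.120771 m
1080–1550 m: 1.6×10⁻⁴ × 0.59 × 470 = 0.044368 m
Δh = 0.05427 + 0.120771 + 0.044368 = 0.219409 m ≈ 219 mm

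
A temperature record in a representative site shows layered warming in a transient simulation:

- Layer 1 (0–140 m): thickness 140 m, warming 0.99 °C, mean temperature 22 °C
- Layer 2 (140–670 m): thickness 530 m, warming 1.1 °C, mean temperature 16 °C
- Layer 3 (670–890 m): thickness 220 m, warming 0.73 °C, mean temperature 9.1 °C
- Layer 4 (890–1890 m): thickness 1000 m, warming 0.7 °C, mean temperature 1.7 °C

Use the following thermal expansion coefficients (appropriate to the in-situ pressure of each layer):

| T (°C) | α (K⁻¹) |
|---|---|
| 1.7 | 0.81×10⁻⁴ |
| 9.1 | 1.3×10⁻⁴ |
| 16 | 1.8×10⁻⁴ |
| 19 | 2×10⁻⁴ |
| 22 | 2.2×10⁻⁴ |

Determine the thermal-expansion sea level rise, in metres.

Layer 1 at 22 °C → α = 2.2×10⁻⁴ K⁻¹
Layer 2 at 16 °C → α = 1.8×10⁻⁴ K⁻¹
Layer 3 at 9.1 °C → α = 1.3×10⁻⁴ K⁻¹
Layer 4 at 1.7 °C → α = 0.81×10⁻⁴ K⁻¹
0–140 m: 140 × 0.99 × 2.2×10⁻⁴ = 0.030492 m
140–670 m: 530 × 1.1 × 1.8×10⁻⁴ = 0.10494 m
Layer 3: 220 × 1.3×10⁻⁴ × 0.73 = 0.020878 m
0.7 × 0.81×10⁻⁴ × 1000 = 0.05670 m
Δh = 0.030492 + 0.10494 + 0.020878 + 0.05670 = 0.21301 m

0.213 m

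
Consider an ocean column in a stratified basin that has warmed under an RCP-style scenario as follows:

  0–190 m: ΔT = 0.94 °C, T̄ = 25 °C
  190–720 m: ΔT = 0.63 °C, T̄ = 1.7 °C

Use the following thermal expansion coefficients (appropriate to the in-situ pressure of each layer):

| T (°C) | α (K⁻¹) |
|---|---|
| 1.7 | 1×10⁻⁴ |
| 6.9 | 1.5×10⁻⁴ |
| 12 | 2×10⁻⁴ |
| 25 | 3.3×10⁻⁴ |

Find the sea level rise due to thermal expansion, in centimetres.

9.23 cm of thermosteric rise

Layer 1 at 25 °C → α = 3.3×10⁻⁴ K⁻¹
Layer 2 at 1.7 °C → α = 1×10⁻⁴ K⁻¹
0–190 m: 0.94 × 3.3×10⁻⁴ × 190 = 0.058938 m
190–720 m: 530 × 0.63 × 1×10⁻⁴ = 0.03339 m
Δh = 0.058938 + 0.03339 = 0.092328 m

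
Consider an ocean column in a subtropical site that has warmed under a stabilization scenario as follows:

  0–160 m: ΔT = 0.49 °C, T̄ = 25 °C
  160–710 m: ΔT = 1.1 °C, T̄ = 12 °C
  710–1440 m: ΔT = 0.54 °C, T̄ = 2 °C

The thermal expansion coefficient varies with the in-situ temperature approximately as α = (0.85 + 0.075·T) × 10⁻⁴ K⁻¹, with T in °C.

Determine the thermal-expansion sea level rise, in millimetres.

Layer 1: α = (0.85 + 0.075×25)×10⁻⁴ = 2.725×10⁻⁴ K⁻¹
Layer 2: α = (0.85 + 0.075×12)×10⁻⁴ = 1.75×10⁻⁴ K⁻¹
Layer 3: α = (0.85 + 0.075×2)×10⁻⁴ = 1×10⁻⁴ K⁻¹
Layer 1: 2.725×10⁻⁴ × 160 × 0.49 = 0.021364 m
160–710 m: 550 × 1.75×10⁻⁴ × 1.1 = 0.105875 m
710–1440 m: 1×10⁻⁴ × 730 × 0.54 = 0.03942 m
Δh = 0.021364 + 0.105875 + 0.03942 = 0.166659 m

Δh ≈ 170 mm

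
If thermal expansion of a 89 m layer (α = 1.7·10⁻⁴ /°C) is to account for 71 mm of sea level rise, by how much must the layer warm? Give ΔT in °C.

ΔT ≈ 4.7 °C

ΔT = Δh/(αH) = 0.071 / (1.7×10⁻⁴ × 89) ≈ 4.693 °C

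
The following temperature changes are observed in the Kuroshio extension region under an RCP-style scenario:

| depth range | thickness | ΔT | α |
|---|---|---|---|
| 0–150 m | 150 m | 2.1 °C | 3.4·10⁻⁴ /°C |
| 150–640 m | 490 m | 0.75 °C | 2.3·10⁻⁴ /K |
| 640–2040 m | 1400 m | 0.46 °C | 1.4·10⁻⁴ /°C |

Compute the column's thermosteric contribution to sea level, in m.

about 0.28 m

0–150 m: 2.1 × 3.4×10⁻⁴ × 150 = 0.10710 m
Layer 2: 490 × 2.3×10⁻⁴ × 0.75 = 0.084525 m
Layer 3: 0.46 × 1.4×10⁻⁴ × 1400 = 0.09016 m
Δh = 0.10710 + 0.084525 + 0.09016 = 0.281785 m ≈ 0.28 m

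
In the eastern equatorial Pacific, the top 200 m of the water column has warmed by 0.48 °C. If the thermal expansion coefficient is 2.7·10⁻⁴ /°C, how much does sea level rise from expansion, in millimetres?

Δh = αΔT·H = 2.7×10⁻⁴ × 0.48 × 200 = 0.02592 m

26 mm of thermosteric rise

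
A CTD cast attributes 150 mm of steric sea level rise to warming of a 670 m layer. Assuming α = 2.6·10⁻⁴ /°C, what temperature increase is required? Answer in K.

ΔT = Δh/(αH) = 0.15 / (2.6×10⁻⁴ × 670) ≈ 0.8611 K

0.861 K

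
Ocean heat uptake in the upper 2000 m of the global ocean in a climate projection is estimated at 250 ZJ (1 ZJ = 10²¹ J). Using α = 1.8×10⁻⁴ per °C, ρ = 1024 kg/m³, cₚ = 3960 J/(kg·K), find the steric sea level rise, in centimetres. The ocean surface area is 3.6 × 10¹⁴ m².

about 3.08 cm

Per unit area: Q = 250×10²¹ / (3.6×10¹⁴) ≈ 6.944×10⁸ J/m²
Δh = αQ/(ρcₚ) = 1.8×10⁻⁴ × 6.944×10⁸ / (1024 × 3960) ≈ 0.030824 m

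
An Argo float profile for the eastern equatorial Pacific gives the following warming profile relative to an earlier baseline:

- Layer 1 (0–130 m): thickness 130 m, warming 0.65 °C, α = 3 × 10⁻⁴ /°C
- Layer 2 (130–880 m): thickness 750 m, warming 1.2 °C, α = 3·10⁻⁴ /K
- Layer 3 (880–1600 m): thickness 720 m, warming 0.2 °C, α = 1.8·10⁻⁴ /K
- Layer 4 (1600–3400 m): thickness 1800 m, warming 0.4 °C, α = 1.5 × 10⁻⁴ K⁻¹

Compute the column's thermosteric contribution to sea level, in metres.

Layer 1: 130 × 0.65 × 3×10⁻⁴ = 0.02535 m
750 × 1.2 × 3×10⁻⁴ = 0.27000 m
Layer 3: 1.8×10⁻⁴ × 720 × 0.2 = 0.02592 m
Layer 4: 0.4 × 1.5×10⁻⁴ × 1800 = 0.10800 m
Δh = 0.02535 + 0.27000 + 0.02592 + 0.10800 = 0.42927 m

Δh = 0.43 m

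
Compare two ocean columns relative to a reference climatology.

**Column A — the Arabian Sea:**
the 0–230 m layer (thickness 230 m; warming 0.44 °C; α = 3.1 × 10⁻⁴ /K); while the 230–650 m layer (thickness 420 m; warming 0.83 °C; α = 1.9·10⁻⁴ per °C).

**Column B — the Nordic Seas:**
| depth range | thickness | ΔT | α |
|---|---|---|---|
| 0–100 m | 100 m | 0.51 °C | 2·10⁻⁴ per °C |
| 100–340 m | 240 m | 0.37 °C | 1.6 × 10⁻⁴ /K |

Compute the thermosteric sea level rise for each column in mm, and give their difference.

A: 97.6 mm; B: 24.4 mm; difference 73.2 mm

A Layer 1: 0.44 × 3.1×10⁻⁴ × 230 = 0.031372 m
A Layer 2: 420 × 0.83 × 1.9×10⁻⁴ = 0.066234 m
A total: 0.097606 m
B 0–100 m: 2×10⁻⁴ × 0.51 × 100 = 0.01020 m
B Layer 2: 1.6×10⁻⁴ × 0.37 × 240 = 0.014208 m
B total: 0.024408 m
Difference: 0.097606 − 0.024408 = 0.073198 m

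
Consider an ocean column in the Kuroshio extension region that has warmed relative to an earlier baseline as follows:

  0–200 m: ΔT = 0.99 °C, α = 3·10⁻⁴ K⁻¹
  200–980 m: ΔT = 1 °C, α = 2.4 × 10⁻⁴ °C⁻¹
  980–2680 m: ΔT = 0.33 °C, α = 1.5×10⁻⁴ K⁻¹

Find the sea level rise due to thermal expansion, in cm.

about 33 cm

Layer 1: 200 × 3×10⁻⁴ × 0.99 = 0.05940 m
Layer 2: 1 × 2.4×10⁻⁴ × 780 = 0.18720 m
1.5×10⁻⁴ × 1700 × 0.33 = 0.08415 m
Δh = 0.05940 + 0.18720 + 0.08415 = 0.33075 m ≈ 33 cm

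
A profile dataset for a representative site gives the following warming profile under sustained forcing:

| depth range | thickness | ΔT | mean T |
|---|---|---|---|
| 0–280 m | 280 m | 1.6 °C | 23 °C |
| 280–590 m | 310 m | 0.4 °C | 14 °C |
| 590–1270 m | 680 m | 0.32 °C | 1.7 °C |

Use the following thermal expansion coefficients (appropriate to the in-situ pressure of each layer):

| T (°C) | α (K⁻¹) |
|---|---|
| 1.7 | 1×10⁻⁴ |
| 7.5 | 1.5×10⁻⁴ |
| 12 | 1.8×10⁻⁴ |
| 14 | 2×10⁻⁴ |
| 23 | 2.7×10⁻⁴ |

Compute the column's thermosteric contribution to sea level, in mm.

Layer 1 at 23 °C → α = 2.7×10⁻⁴ K⁻¹
Layer 2 at 14 °C → α = 2×10⁻⁴ K⁻¹
Layer 3 at 1.7 °C → α = 1×10⁻⁴ K⁻¹
0–280 m: 1.6 × 2.7×10⁻⁴ × 280 = 0.12096 m
2×10⁻⁴ × 0.4 × 310 = 0.02480 m
590–1270 m: 680 × 1×10⁻⁴ × 0.32 = 0.02176 m
Δh = 0.12096 + 0.02480 + 0.02176 = 0.16752 m ≈ 170 mm

Δh ≈ 170 mm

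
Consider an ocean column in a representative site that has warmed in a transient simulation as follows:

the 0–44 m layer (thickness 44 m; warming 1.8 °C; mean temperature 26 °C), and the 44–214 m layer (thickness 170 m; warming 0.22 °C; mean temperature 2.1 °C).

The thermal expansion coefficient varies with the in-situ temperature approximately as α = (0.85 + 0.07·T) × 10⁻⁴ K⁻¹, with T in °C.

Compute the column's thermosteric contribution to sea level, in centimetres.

Layer 1: α = (0.85 + 0.07×26)×10⁻⁴ = 2.67×10⁻⁴ K⁻¹
Layer 2: α = (0.85 + 0.07×2.1)×10⁻⁴ = 0.997×10⁻⁴ K⁻¹
44 × 2.67×10⁻⁴ × 1.8 = 0.0211464 m
Layer 2: 0.22 × 0.997×10⁻⁴ × 170 = 0.00372878 m
Δh = 0.0211464 + 0.00372878 = 0.02487518 m

Δh ≈ 2.49 cm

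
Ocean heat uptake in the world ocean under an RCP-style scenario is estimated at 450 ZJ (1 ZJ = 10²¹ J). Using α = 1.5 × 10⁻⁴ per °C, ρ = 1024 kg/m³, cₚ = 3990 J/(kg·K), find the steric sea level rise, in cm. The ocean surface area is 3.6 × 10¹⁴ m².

Δh ≈ 4.59 cm

Per unit area: Q = 450×10²¹ / (3.6×10¹⁴) = 1.25×10⁹ J/m²
Δh = αQ/(ρcₚ) = 1.5×10⁻⁴ × 1.25×10⁹ / (1024 × 3990) ≈ 0.045891 m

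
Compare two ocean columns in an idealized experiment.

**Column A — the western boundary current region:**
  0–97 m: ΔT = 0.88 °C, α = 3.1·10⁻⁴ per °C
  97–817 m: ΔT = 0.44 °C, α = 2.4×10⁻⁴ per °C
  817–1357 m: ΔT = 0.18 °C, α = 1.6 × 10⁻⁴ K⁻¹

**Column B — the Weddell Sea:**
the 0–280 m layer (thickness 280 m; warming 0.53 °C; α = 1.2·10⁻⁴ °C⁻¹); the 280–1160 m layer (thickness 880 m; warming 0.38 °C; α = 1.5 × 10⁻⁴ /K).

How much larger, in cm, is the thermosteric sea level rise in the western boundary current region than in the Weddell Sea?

A Layer 1: 3.1×10⁻⁴ × 0.88 × 97 = 0.0264616 m
A 0.44 × 720 × 2.4×10⁻⁴ = 0.076032 m
A 817–1357 m: 0.18 × 1.6×10⁻⁴ × 540 = 0.015552 m
A total: 0.1180456 m
B Layer 1: 0.53 × 280 × 1.2×10⁻⁴ = 0.017808 m
B 280–1160 m: 1.5×10⁻⁴ × 880 × 0.38 = 0.05016 m
B total: 0.067968 m
Difference: 0.1180456 − 0.067968 = 0.0500776 m

5.0 cm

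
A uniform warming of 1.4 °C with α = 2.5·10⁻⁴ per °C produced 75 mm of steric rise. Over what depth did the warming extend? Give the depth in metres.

about 210 m

H = Δh/(αΔT) = 0.075 / (2.5×10⁻⁴ × 1.4) ≈ 214.3 m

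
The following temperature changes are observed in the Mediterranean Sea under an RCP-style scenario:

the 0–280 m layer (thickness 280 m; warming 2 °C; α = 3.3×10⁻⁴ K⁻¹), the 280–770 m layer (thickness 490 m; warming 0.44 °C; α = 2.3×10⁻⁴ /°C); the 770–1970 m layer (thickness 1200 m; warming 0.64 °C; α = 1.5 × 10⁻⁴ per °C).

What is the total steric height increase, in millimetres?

0–280 m: 3.3×10⁻⁴ × 280 × 2 = 0.18480 m
2.3×10⁻⁴ × 490 × 0.44 = 0.049588 m
770–1970 m: 1.5×10⁻⁴ × 1200 × 0.64 = 0.11520 m
Δh = 0.18480 + 0.049588 + 0.11520 = 0.349588 m

350 mm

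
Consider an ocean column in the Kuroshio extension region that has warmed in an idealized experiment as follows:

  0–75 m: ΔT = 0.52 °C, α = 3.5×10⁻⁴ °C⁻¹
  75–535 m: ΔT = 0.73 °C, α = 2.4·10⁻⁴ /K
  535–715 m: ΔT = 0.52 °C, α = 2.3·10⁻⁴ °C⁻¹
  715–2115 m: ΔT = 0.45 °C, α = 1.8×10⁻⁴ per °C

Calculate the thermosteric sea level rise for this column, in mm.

230 mm

3.5×10⁻⁴ × 0.52 × 75 = 0.01365 m
0.73 × 2.4×10⁻⁴ × 460 = 0.080592 m
535–715 m: 2.3×10⁻⁴ × 0.52 × 180 = 0.021528 m
715–2115 m: 1.8×10⁻⁴ × 0.45 × 1400 = 0.11340 m
Δh = 0.01365 + 0.080592 + 0.021528 + 0.11340 = 0.22917 m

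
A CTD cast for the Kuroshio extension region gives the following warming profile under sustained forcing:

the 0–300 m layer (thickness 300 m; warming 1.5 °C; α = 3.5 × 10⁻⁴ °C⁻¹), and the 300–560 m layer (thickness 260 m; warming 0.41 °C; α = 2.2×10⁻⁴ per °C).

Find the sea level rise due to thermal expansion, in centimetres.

Δh ≈ 18 cm

0–300 m: 300 × 1.5 × 3.5×10⁻⁴ = 0.15750 m
2.2×10⁻⁴ × 0.41 × 260 = 0.023452 m
Δh = 0.15750 + 0.023452 = 0.180952 m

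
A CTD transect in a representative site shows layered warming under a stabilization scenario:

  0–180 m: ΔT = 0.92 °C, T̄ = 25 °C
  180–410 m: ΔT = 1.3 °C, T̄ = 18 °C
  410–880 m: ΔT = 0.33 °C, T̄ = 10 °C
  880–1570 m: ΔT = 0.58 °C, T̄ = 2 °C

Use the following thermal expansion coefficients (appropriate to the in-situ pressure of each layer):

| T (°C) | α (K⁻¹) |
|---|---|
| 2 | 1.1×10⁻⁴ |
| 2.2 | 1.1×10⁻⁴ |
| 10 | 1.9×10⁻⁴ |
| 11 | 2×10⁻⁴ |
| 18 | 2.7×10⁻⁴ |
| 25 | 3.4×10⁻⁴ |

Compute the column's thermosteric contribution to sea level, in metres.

Layer 1 at 25 °C → α = 3.4×10⁻⁴ K⁻¹
Layer 2 at 18 °C → α = 2.7×10⁻⁴ K⁻¹
Layer 3 at 10 °C → α = 1.9×10⁻⁴ K⁻¹
Layer 4 at 2 °C → α = 1.1×10⁻⁴ K⁻¹
Layer 1: 180 × 3.4×10⁻⁴ × 0.92 = 0.056304 m
180–410 m: 230 × 2.7×10⁻⁴ × 1.3 = 0.08073 m
0.33 × 470 × 1.9×10⁻⁴ = 0.029469 m
Layer 4: 1.1×10⁻⁴ × 690 × 0.58 = 0.044022 m
Δh = 0.056304 + 0.08073 + 0.029469 + 0.044022 = 0.210525 m ≈ 0.211 m

0.211 m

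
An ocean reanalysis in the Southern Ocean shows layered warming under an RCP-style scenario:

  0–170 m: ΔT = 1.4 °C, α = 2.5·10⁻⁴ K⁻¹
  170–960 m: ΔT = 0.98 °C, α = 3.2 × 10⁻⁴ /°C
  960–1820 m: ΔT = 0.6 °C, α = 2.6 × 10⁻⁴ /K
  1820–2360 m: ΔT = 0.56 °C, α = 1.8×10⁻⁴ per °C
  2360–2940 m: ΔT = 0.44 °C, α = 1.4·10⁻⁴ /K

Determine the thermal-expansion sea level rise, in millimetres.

Layer 1: 2.5×10⁻⁴ × 170 × 1.4 = 0.05950 m
Layer 2: 3.2×10⁻⁴ × 0.98 × 790 = 0.247744 m
960–1820 m: 0.6 × 860 × 2.6×10⁻⁴ = 0.13416 m
Layer 4: 540 × 0.56 × 1.8×10⁻⁴ = 0.054432 m
Layer 5: 1.4×10⁻⁴ × 0.44 × 580 = 0.035728 m
Δh = 0.05950 + 0.247744 + 0.13416 + 0.054432 + 0.035728 = 0.531564 m ≈ 532 mm

Δh = 532 mm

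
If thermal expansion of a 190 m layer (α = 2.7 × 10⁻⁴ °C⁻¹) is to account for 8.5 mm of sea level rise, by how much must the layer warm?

about 0.166 °C

ΔT = Δh/(αH) = 0.0085 / (2.7×10⁻⁴ × 190) ≈ 0.1657 °C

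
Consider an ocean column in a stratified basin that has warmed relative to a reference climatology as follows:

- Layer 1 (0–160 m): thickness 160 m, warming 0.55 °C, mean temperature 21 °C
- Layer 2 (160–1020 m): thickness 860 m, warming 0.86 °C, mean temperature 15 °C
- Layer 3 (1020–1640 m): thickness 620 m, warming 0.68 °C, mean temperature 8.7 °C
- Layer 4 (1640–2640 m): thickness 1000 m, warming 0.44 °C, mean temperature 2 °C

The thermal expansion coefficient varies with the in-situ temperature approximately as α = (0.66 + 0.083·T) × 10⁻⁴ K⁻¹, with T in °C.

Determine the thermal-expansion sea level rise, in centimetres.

Layer 1: α = (0.66 + 0.083×21)×10⁻⁴ = 2.403×10⁻⁴ K⁻¹
Layer 2: α = (0.66 + 0.083×15)×10⁻⁴ = 1.905×10⁻⁴ K⁻¹
Layer 3: α = (0.66 + 0.083×8.7)×10⁻⁴ = 1.3821×10⁻⁴ K⁻¹
Layer 4: α = (0.66 + 0.083×2)×10⁻⁴ = 0.826×10⁻⁴ K⁻¹
0–160 m: 160 × 0.55 × 2.403×10⁻⁴ = 0.0211464 m
Layer 2: 1.905×10⁻⁴ × 0.86 × 860 = 0.1408938 m
1020–1640 m: 0.68 × 1.3821×10⁻⁴ × 620 = 0.058269336 m
1640–2640 m: 0.44 × 1000 × 0.826×10⁻⁴ = 0.036344 m
Δh = 0.0211464 + 0.1408938 + 0.058269336 + 0.036344 = 0.256653536 m

about 26 cm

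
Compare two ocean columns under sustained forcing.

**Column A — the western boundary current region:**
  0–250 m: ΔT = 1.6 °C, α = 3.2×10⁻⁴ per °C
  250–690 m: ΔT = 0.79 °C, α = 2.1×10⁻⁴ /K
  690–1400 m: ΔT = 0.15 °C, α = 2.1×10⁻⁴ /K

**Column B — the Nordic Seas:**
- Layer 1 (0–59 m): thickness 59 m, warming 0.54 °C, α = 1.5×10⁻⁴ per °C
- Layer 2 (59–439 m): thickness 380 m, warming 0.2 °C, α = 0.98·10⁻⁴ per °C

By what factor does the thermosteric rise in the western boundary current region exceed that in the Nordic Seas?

A Layer 1: 3.2×10⁻⁴ × 1.6 × 250 = 0.12800 m
A 250–690 m: 2.1×10⁻⁴ × 440 × 0.79 = 0.072996 m
A 690–1400 m: 0.15 × 2.1×10⁻⁴ × 710 = 0.022365 m
A total: 0.223361 m
B Layer 1: 59 × 1.5×10⁻⁴ × 0.54 = 0.004779 m
B 0.98×10⁻⁴ × 0.2 × 380 = 0.007448 m
B total: 0.012227 m
Ratio: 0.223361 / 0.012227 ≈ 18.27

18.3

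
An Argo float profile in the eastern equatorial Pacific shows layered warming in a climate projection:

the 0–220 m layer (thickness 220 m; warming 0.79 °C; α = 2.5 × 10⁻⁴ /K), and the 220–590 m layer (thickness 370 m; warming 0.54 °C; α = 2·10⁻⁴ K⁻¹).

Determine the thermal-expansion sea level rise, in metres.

Layer 1: 220 × 0.79 × 2.5×10⁻⁴ = 0.04345 m
220–590 m: 2×10⁻⁴ × 0.54 × 370 = 0.03996 m
Δh = 0.04345 + 0.03996 = 0.08341 m

Δh ≈ 0.0834 m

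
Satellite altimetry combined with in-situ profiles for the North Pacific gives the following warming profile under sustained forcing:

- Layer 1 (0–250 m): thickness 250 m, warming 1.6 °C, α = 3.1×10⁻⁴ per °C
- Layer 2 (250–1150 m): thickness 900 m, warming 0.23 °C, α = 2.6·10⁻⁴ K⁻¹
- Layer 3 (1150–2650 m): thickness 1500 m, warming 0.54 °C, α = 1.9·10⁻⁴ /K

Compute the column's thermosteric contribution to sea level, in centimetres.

Δh ≈ 33.2 cm

250 × 3.1×10⁻⁴ × 1.6 = 0.12400 m
Layer 2: 0.23 × 900 × 2.6×10⁻⁴ = 0.05382 m
1.9×10⁻⁴ × 0.54 × 1500 = 0.15390 m
Δh = 0.12400 + 0.05382 + 0.15390 = 0.33172 m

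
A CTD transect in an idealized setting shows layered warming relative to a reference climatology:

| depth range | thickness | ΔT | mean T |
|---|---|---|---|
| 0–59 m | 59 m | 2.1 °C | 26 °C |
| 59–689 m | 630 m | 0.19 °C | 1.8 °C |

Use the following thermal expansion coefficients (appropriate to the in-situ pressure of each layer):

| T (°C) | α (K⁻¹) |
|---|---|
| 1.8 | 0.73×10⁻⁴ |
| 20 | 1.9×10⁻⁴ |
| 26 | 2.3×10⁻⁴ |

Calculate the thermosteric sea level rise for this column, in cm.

3.7 cm

Layer 1 at 26 °C → α = 2.3×10⁻⁴ K⁻¹
Layer 2 at 1.8 °C → α = 0.73×10⁻⁴ K⁻¹
0–59 m: 59 × 2.3×10⁻⁴ × 2.1 = 0.028497 m
59–689 m: 630 × 0.19 × 0.73×10⁻⁴ = 0.0087381 m
Δh = 0.028497 + 0.0087381 = 0.0372351 m ≈ 3.7 cm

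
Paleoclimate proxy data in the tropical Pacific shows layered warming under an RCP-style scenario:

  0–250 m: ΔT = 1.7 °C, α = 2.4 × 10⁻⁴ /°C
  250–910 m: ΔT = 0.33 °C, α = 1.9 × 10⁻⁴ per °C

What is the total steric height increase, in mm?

143 mm

0–250 m: 1.7 × 2.4×10⁻⁴ × 250 = 0.10200 m
660 × 1.9×10⁻⁴ × 0.33 = 0.041382 m
Δh = 0.10200 + 0.041382 = 0.143382 m ≈ 143 mm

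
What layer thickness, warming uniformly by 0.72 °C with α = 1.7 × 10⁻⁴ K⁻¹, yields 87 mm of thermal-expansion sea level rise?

H = Δh/(αΔT) = 0.087 / (1.7×10⁻⁴ × 0.72) ≈ 710.8 m

711 m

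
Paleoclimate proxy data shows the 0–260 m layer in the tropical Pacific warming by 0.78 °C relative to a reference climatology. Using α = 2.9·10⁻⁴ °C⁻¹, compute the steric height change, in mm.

about 58.8 mm

Δh = αΔT·H = 2.9×10⁻⁴ × 0.78 × 260 = 0.058812 m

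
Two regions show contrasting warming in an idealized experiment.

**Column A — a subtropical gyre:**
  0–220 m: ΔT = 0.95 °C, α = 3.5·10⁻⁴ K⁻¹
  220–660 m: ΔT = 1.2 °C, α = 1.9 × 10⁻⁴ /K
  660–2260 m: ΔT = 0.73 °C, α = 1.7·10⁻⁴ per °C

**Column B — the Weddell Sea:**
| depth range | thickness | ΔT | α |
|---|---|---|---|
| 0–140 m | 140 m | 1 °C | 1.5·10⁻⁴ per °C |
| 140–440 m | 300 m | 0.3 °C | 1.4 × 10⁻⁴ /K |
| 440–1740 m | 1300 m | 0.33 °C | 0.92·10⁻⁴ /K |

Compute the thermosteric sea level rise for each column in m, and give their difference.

Δh_A ≈ 0.37 m, Δh_B ≈ 0.073 m; difference ≈ 0.30 m

A Layer 1: 0.95 × 3.5×10⁻⁴ × 220 = 0.07315 m
A 1.9×10⁻⁴ × 440 × 1.2 = 0.10032 m
A 0.73 × 1600 × 1.7×10⁻⁴ = 0.19856 m
A total: 0.37203 m
B Layer 1: 1.5×10⁻⁴ × 1 × 140 = 0.02100 m
B 300 × 1.4×10⁻⁴ × 0.3 = 0.01260 m
B Layer 3: 1300 × 0.92×10⁻⁴ × 0.33 = 0.039468 m
B total: 0.073068 m
Difference: 0.37203 − 0.073068 = 0.298962 m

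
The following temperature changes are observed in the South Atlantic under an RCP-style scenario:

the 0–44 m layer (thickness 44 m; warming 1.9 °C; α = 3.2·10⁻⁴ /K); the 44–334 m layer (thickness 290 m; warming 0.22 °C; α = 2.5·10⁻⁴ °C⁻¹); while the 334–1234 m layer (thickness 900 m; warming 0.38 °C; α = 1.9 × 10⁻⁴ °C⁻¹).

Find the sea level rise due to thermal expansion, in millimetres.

Layer 1: 1.9 × 3.2×10⁻⁴ × 44 = 0.026752 m
Layer 2: 0.22 × 2.5×10⁻⁴ × 290 = 0.01595 m
334–1234 m: 900 × 0.38 × 1.9×10⁻⁴ = 0.06498 m
Δh = 0.026752 + 0.01595 + 0.06498 = 0.107682 m

Δh ≈ 108 mm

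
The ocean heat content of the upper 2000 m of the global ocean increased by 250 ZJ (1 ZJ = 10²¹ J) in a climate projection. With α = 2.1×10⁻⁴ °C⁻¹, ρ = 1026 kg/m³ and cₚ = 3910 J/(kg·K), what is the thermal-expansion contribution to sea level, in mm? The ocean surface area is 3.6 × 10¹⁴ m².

36 mm

Per unit area: Q = 250×10²¹ / (3.6×10¹⁴) ≈ 6.944×10⁸ J/m²
Δh = αQ/(ρcₚ) = 2.1×10⁻⁴ × 6.944×10⁸ / (1026 × 3910) ≈ 0.03635 m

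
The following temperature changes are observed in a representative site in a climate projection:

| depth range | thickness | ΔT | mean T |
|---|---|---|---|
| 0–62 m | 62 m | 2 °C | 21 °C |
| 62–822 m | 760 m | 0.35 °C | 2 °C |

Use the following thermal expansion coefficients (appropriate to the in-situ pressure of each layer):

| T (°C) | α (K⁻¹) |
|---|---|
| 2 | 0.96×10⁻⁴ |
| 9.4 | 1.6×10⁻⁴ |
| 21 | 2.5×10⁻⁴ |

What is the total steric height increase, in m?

Layer 1 at 21 °C → α = 2.5×10⁻⁴ K⁻¹
Layer 2 at 2 °C → α = 0.96×10⁻⁴ K⁻¹
Layer 1: 62 × 2.5×10⁻⁴ × 2 = 0.03100 m
62–822 m: 0.96×10⁻⁴ × 760 × 0.35 = 0.025536 m
Δh = 0.03100 + 0.025536 = 0.056536 m

0.057 m of thermosteric rise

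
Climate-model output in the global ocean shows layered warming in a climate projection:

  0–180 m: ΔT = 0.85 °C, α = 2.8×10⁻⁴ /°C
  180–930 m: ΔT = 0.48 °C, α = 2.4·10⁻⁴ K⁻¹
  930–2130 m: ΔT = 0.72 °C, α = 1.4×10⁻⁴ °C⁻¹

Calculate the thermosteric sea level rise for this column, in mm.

about 250 mm

Layer 1: 2.8×10⁻⁴ × 0.85 × 180 = 0.04284 m
0.48 × 2.4×10⁻⁴ × 750 = 0.08640 m
930–2130 m: 1.4×10⁻⁴ × 1200 × 0.72 = 0.12096 m
Δh = 0.04284 + 0.08640 + 0.12096 = 0.25020 m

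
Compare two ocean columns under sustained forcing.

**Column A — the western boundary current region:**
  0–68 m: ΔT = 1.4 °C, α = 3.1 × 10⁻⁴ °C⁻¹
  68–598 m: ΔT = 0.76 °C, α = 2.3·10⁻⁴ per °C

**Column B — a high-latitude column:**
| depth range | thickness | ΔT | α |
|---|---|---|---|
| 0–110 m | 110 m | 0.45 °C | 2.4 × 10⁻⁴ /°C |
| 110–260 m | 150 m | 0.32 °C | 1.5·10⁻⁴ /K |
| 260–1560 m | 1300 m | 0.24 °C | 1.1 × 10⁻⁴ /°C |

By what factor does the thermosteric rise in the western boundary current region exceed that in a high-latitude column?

A 68 × 1.4 × 3.1×10⁻⁴ = 0.029512 m
A 68–598 m: 0.76 × 2.3×10⁻⁴ × 530 = 0.092644 m
A total: 0.122156 m
B Layer 1: 2.4×10⁻⁴ × 110 × 0.45 = 0.01188 m
B 1.5×10⁻⁴ × 150 × 0.32 = 0.00720 m
B 1.1×10⁻⁴ × 0.24 × 1300 = 0.03432 m
B total: 0.05340 m
Ratio: 0.122156 / 0.05340 ≈ 2.288

≈ 2.3×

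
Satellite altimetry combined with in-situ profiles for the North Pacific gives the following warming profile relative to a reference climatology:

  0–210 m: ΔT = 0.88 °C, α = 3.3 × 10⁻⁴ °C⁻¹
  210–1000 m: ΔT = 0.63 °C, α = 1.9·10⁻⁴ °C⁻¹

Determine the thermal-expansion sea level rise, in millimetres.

about 160 mm

210 × 0.88 × 3.3×10⁻⁴ = 0.060984 m
Layer 2: 0.63 × 790 × 1.9×10⁻⁴ = 0.094563 m
Δh = 0.060984 + 0.094563 = 0.155547 m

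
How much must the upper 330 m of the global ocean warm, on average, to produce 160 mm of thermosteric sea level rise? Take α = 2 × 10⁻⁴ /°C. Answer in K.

ΔT ≈ 2.4 K

ΔT = Δh/(αH) = 0.16 / (2×10⁻⁴ × 330) ≈ 2.424 K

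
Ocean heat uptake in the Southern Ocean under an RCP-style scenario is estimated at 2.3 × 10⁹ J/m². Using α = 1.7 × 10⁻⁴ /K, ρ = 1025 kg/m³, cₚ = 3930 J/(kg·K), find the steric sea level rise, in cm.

Δh = αQ/(ρcₚ) = 1.7×10⁻⁴ × 2.3×10⁹ / (1025 × 3930) ≈ 0.097064 m

Δh = 9.71 cm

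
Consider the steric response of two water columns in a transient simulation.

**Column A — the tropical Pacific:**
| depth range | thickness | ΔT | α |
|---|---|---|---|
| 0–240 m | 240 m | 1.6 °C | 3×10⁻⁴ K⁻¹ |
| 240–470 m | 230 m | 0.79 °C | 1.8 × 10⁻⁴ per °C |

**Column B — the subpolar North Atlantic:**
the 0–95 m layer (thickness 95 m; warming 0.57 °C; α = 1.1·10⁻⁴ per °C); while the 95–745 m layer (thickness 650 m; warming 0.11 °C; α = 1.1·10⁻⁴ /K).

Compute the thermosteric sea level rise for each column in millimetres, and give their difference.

A: 148 mm; B: 13.8 mm; difference 134 mm

A Layer 1: 240 × 3×10⁻⁴ × 1.6 = 0.11520 m
A 1.8×10⁻⁴ × 0.79 × 230 = 0.032706 m
A total: 0.147906 m
B 0–95 m: 95 × 0.57 × 1.1×10⁻⁴ = 0.0059565 m
B 650 × 1.1×10⁻⁴ × 0.11 = 0.007865 m
B total: 0.0138215 m
Difference: 0.147906 − 0.0138215 = 0.1340845 m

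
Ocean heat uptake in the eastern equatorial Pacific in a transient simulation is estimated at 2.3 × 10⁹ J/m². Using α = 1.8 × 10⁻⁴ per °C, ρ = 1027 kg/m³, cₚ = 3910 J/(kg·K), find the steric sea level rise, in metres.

Δh = αQ/(ρcₚ) = 1.8×10⁻⁴ × 2.3×10⁹ / (1027 × 3910) ≈ 0.10310 m

0.10 m of thermosteric rise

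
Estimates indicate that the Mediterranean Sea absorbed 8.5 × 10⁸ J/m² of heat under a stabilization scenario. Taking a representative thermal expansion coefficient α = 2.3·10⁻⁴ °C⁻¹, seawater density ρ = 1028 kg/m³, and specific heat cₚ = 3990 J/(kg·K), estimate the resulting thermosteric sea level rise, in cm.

about 4.77 cm

Δh = αQ/(ρcₚ) = 2.3×10⁻⁴ × 8.5×10⁸ / (1028 × 3990) ≈ 0.047663 m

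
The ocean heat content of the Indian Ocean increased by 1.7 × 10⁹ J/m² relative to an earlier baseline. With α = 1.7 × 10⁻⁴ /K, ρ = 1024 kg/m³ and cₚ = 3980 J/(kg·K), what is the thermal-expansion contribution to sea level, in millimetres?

Δh ≈ 70.9 mm

Δh = αQ/(ρcₚ) = 1.7×10⁻⁴ × 1.7×10⁹ / (1024 × 3980) ≈ 0.070911 m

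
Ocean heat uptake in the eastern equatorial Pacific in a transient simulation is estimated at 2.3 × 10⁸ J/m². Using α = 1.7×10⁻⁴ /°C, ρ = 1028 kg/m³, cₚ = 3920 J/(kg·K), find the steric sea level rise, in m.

about 0.0097 m

Δh = αQ/(ρcₚ) = 1.7×10⁻⁴ × 2.3×10⁸ / (1028 × 3920) ≈ 0.0097028 m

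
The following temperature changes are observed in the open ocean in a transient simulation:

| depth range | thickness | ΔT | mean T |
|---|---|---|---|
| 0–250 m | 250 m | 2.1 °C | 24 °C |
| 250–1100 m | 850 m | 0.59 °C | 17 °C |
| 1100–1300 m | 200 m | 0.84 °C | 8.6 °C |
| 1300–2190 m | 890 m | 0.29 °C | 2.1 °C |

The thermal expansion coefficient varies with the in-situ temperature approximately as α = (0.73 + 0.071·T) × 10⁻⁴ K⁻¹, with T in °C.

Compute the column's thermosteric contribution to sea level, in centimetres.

Δh ≈ 27.0 cm

Layer 1: α = (0.73 + 0.071×24)×10⁻⁴ = 2.434×10⁻⁴ K⁻¹
Layer 2: α = (0.73 + 0.071×17)×10⁻⁴ = 1.937×10⁻⁴ K⁻¹
Layer 3: α = (0.73 + 0.071×8.6)×10⁻⁴ = 1.3406×10⁻⁴ K⁻¹
Layer 4: α = (0.73 + 0.071×2.1)×10⁻⁴ = 0.8791×10⁻⁴ K⁻¹
0–250 m: 2.1 × 250 × 2.434×10⁻⁴ = 0.127785 m
Layer 2: 0.59 × 850 × 1.937×10⁻⁴ = 0.09714055 m
0.84 × 200 × 1.3406×10⁻⁴ = 0.02252208 m
0.29 × 0.8791×10⁻⁴ × 890 = 0.022689571 m
Δh = 0.127785 + 0.09714055 + 0.02252208 + 0.022689571 = 0.270137201 m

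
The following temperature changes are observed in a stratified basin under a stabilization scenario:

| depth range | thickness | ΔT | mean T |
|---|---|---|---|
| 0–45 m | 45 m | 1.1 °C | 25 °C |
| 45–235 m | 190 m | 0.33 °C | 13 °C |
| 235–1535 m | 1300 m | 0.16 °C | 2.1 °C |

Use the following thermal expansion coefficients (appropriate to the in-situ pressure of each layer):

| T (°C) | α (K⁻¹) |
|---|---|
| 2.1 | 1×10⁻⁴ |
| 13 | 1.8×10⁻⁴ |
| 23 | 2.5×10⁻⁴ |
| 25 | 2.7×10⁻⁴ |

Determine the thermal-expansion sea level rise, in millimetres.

Δh = 45.5 mm

Layer 1 at 25 °C → α = 2.7×10⁻⁴ K⁻¹
Layer 2 at 13 °C → α = 1.8×10⁻⁴ K⁻¹
Layer 3 at 2.1 °C → α = 1×10⁻⁴ K⁻¹
1.1 × 2.7×10⁻⁴ × 45 = 0.013365 m
1.8×10⁻⁴ × 0.33 × 190 = 0.011286 m
235–1535 m: 1300 × 1×10⁻⁴ × 0.16 = 0.02080 m
Δh = 0.013365 + 0.011286 + 0.02080 = 0.045451 m ≈ 45.5 mm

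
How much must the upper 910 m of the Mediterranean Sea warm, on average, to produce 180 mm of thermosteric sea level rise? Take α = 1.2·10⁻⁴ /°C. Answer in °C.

about 1.65 °C

ΔT = Δh/(αH) = 0.18 / (1.2×10⁻⁴ × 910) ≈ 1.648 °C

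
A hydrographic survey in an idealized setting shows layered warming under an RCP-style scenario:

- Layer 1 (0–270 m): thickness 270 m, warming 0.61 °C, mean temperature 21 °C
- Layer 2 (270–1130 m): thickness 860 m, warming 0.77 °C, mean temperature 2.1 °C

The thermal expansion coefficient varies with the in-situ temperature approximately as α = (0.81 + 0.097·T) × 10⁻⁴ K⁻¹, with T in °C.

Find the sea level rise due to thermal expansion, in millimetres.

Layer 1: α = (0.81 + 0.097×21)×10⁻⁴ = 2.847×10⁻⁴ K⁻¹
Layer 2: α = (0.81 + 0.097×2.1)×10⁻⁴ = 1.0137×10⁻⁴ K⁻¹
270 × 2.847×10⁻⁴ × 0.61 = 0.04689009 m
860 × 1.0137×10⁻⁴ × 0.77 = 0.067127214 m
Δh = 0.04689009 + 0.067127214 = 0.114017304 m ≈ 114 mm

Δh = 114 mm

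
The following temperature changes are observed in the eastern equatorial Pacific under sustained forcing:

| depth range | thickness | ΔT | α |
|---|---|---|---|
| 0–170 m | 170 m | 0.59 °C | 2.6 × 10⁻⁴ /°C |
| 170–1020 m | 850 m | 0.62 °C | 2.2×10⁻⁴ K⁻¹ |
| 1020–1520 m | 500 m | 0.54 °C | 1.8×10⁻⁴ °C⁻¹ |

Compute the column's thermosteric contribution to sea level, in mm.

Layer 1: 170 × 0.59 × 2.6×10⁻⁴ = 0.026078 m
0.62 × 2.2×10⁻⁴ × 850 = 0.11594 m
1020–1520 m: 1.8×10⁻⁴ × 500 × 0.54 = 0.04860 m
Δh = 0.026078 + 0.11594 + 0.04860 = 0.190618 m

Δh ≈ 191 mm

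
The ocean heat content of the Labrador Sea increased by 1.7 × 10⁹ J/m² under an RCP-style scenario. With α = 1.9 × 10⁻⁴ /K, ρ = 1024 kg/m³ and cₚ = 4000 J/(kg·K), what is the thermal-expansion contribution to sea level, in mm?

about 78.9 mm

Δh = αQ/(ρcₚ) = 1.9×10⁻⁴ × 1.7×10⁹ / (1024 × 4000) ≈ 0.078857 m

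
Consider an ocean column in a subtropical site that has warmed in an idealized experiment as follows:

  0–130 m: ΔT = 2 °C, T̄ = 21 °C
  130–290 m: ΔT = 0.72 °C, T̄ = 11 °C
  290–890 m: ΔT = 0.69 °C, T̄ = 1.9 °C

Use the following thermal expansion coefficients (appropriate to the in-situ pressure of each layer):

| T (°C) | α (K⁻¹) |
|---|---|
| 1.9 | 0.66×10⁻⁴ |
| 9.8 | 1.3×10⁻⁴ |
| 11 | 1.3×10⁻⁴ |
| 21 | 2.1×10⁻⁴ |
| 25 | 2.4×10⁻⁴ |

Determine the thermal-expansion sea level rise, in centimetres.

Layer 1 at 21 °C → α = 2.1×10⁻⁴ K⁻¹
Layer 2 at 11 °C → α = 1.3×10⁻⁴ K⁻¹
Layer 3 at 1.9 °C → α = 0.66×10⁻⁴ K⁻¹
2 × 2.1×10⁻⁴ × 130 = 0.05460 m
130–290 m: 0.72 × 160 × 1.3×10⁻⁴ = 0.014976 m
290–890 m: 0.66×10⁻⁴ × 0.69 × 600 = 0.027324 m
Δh = 0.05460 + 0.014976 + 0.027324 = 0.09690 m ≈ 9.7 cm

about 9.7 cm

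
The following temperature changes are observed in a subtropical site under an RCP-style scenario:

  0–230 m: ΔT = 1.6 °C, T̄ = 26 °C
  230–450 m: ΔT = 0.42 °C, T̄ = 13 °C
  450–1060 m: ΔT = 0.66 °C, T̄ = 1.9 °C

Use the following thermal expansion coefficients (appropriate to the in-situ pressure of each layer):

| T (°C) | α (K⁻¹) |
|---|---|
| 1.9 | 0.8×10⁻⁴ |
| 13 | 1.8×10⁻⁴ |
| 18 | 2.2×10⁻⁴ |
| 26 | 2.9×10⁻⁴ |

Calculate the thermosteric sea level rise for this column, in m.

Layer 1 at 26 °C → α = 2.9×10⁻⁴ K⁻¹
Layer 2 at 13 °C → α = 1.8×10⁻⁴ K⁻¹
Layer 3 at 1.9 °C → α = 0.8×10⁻⁴ K⁻¹
Layer 1: 2.9×10⁻⁴ × 230 × 1.6 = 0.10672 m
220 × 1.8×10⁻⁴ × 0.42 = 0.016632 m
Layer 3: 0.66 × 0.8×10⁻⁴ × 610 = 0.032208 m
Δh = 0.10672 + 0.016632 + 0.032208 = 0.15556 m ≈ 0.156 m

0.156 m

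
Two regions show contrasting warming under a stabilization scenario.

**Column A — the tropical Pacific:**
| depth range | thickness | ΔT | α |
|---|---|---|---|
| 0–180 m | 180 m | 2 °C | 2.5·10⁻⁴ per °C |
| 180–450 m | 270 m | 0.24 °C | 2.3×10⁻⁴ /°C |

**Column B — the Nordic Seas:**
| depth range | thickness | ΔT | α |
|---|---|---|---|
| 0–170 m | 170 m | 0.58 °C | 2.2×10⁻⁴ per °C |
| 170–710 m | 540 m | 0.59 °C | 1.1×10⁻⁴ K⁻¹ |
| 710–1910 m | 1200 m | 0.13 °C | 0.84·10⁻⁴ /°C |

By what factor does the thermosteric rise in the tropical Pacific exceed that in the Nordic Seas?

a factor of 1.5

A Layer 1: 2 × 2.5×10⁻⁴ × 180 = 0.09000 m
A Layer 2: 0.24 × 270 × 2.3×10⁻⁴ = 0.014904 m
A total: 0.104904 m
B Layer 1: 0.58 × 2.2×10⁻⁴ × 170 = 0.021692 m
B 1.1×10⁻⁴ × 540 × 0.59 = 0.035046 m
B Layer 3: 0.13 × 1200 × 0.84×10⁻⁴ = 0.013104 m
B total: 0.069842 m
Ratio: 0.104904 / 0.069842 ≈ 1.502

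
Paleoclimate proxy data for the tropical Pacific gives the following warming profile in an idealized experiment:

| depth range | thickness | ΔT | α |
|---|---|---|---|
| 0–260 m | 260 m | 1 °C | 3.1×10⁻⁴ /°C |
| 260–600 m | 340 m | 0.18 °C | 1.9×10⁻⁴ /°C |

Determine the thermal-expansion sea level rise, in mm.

Layer 1: 260 × 3.1×10⁻⁴ × 1 = 0.08060 m
260–600 m: 1.9×10⁻⁴ × 340 × 0.18 = 0.011628 m
Δh = 0.08060 + 0.011628 = 0.092228 m ≈ 92 mm

Δh = 92 mm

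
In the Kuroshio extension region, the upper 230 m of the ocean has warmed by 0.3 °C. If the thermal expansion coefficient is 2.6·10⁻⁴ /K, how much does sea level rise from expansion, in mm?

Δh = 17.9 mm

Δh = αΔT·H = 2.6×10⁻⁴ × 0.3 × 230 = 0.01794 m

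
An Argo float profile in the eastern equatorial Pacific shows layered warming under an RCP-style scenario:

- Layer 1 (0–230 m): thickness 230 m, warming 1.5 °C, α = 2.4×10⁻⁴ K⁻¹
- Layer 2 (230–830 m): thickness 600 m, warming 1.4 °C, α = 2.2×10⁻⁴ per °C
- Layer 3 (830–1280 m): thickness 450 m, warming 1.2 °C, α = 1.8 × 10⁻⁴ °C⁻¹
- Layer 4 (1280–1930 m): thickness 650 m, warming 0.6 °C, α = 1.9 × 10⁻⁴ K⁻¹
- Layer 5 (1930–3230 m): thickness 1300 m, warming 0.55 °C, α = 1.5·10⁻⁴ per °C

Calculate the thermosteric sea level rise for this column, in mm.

about 546 mm

Layer 1: 1.5 × 230 × 2.4×10⁻⁴ = 0.08280 m
Layer 2: 1.4 × 2.2×10⁻⁴ × 600 = 0.18480 m
1.8×10⁻⁴ × 1.2 × 450 = 0.09720 m
1280–1930 m: 650 × 0.6 × 1.9×10⁻⁴ = 0.07410 m
1300 × 0.55 × 1.5×10⁻⁴ = 0.10725 m
Δh = 0.08280 + 0.18480 + 0.09720 + 0.07410 + 0.10725 = 0.54615 m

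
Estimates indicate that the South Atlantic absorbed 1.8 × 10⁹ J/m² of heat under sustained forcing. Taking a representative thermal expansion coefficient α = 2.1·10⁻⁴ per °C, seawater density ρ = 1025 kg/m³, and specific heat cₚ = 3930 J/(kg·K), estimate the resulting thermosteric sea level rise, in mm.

Δh = αQ/(ρcₚ) = 2.1×10⁻⁴ × 1.8×10⁹ / (1025 × 3930) ≈ 0.093837 m

Δh ≈ 93.8 mm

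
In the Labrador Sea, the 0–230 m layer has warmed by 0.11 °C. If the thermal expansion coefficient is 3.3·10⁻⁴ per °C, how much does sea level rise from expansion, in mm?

Δh = αΔT·H = 3.3×10⁻⁴ × 0.11 × 230 = 0.008349 m

Δh ≈ 8.35 mm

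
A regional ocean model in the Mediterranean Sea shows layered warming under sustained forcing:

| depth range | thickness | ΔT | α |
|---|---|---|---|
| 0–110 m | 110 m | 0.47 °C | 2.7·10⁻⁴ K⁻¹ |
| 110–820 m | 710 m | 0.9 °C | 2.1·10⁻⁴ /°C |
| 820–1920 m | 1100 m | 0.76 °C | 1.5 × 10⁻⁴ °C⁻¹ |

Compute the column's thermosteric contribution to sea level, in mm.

270 mm

Layer 1: 0.47 × 2.7×10⁻⁴ × 110 = 0.013959 m
Layer 2: 710 × 2.1×10⁻⁴ × 0.9 = 0.13419 m
820–1920 m: 1.5×10⁻⁴ × 1100 × 0.76 = 0.12540 m
Δh = 0.013959 + 0.13419 + 0.12540 = 0.273549 m ≈ 270 mm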